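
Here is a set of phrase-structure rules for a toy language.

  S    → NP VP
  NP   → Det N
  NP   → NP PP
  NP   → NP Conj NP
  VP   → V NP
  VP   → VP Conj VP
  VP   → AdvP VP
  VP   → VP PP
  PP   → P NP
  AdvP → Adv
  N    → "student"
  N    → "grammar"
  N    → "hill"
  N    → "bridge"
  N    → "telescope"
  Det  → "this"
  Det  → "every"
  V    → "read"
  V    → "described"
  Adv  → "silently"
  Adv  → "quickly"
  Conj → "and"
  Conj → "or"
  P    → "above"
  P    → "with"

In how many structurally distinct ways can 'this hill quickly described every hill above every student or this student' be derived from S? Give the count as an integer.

4

Two of the 4 distinct bracketings:
[S [NP [Det this] [N hill]] [VP [AdvP [Adv quickly]] [VP [V described] [NP [NP [Det every] [N hill]] [PP [P above] [NP [NP [Det every] [N student]] [Conj or] [NP [Det this] [N student]]]]]]]]
[S [NP [Det this] [N hill]] [VP [AdvP [Adv quickly]] [VP [V described] [NP [NP [NP [Det every] [N hill]] [PP [P above] [NP [Det every] [N student]]]] [Conj or] [NP [Det this] [N student]]]]]]
The trees differ in how a recursive rule is bracketed over the same span.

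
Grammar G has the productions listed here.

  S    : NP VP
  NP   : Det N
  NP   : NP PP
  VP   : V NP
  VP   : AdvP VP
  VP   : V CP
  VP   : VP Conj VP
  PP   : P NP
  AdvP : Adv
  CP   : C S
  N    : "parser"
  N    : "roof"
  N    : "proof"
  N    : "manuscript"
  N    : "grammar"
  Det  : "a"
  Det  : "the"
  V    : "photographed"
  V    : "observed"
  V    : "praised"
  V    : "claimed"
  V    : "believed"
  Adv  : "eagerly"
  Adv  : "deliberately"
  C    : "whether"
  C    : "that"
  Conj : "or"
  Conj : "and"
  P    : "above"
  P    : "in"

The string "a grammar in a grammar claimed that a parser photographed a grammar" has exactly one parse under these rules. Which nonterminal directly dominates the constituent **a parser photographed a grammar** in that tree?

S
  NP
    NP
      Det: a
      N: grammar
    PP
      P: in
      NP
        Det: a
        N: grammar
  VP
    V: claimed
    CP
      C: that
      S
        NP
          Det: a
          N: parser
        VP
          V: photographed
          NP
            Det: a
            N: grammar
The span 'a parser photographed a grammar' is the S node built by S → NP VP.
Its mother is the CP built by CP → C S.

CP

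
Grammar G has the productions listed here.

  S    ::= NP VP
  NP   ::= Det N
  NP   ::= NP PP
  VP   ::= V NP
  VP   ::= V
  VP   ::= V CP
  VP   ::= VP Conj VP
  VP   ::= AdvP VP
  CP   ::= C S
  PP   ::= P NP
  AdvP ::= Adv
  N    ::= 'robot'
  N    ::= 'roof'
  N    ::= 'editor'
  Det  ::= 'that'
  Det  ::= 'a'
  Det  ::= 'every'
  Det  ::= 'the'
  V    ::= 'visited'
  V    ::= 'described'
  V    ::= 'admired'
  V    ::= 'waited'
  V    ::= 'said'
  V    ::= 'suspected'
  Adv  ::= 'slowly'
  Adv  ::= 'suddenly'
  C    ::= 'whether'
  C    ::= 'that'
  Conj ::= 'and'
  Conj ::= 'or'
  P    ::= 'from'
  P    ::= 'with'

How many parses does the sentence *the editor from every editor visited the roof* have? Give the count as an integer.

[S [NP [NP [Det the] [N editor]] [PP [P from] [NP [Det every] [N editor]]]] [VP [V visited] [NP [Det the] [N roof]]]]
No rule offers an alternative attachment or grouping for any span, so this is the only derivation.

1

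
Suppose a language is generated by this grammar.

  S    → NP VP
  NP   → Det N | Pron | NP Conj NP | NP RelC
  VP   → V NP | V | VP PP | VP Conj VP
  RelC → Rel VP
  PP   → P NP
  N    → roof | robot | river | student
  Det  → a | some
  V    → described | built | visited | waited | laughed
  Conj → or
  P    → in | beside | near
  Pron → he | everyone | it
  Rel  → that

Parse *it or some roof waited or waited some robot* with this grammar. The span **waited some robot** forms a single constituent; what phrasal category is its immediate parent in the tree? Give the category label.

[S [NP [NP [Pron it]] [Conj or] [NP [Det some] [N roof]]] [VP [VP [V waited]] [Conj or] [VP [V waited] [NP [Det some] [N robot]]]]]
The span 'waited some robot' is the VP node built by VP → V NP.
Its mother is the VP built by VP → VP Conj VP.

VP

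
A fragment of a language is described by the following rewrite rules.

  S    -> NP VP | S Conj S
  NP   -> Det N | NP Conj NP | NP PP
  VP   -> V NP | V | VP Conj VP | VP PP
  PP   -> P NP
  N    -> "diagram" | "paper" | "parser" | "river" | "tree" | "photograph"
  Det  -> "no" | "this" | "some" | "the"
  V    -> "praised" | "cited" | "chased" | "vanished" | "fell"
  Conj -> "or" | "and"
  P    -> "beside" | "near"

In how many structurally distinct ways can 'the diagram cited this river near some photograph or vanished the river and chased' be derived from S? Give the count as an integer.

4

Two of the 4 distinct bracketings:
[S [NP [Det the] [N diagram]] [VP [VP [V cited] [NP [NP [Det this] [N river]] [PP [P near] [NP [Det some] [N photograph]]]]] [Conj or] [VP [VP [V vanished] [NP [Det the] [N river]]] [Conj and] [VP [V chased]]]]]
[S [NP [Det the] [N diagram]] [VP [VP [VP [V cited] [NP [Det this] [N river]]] [PP [P near] [NP [Det some] [N photograph]]]] [Conj or] [VP [VP [V vanished] [NP [Det the] [N river]]] [Conj and] [VP [V chased]]]]]
The difference turns on whether NP → NP PP is used at the relevant span, versus an alternative expansion of NP.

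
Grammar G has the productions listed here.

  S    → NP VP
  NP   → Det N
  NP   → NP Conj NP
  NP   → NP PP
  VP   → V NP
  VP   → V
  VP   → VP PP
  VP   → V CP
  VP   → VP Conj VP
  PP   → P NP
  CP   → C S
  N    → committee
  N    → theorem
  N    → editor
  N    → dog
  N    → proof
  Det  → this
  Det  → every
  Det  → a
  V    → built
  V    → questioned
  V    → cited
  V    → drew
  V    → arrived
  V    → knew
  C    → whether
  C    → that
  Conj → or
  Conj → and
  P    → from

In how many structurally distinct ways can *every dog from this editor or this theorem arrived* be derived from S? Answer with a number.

The two bracketings:
[S [NP [NP [NP [Det every] [N dog]] [PP [P from] [NP [Det this] [N editor]]]] [Conj or] [NP [Det this] [N theorem]]] [VP [V arrived]]]
[S [NP [NP [Det every] [N dog]] [PP [P from] [NP [NP [Det this] [N editor]] [Conj or] [NP [Det this] [N theorem]]]]] [VP [V arrived]]]
The trees differ in how a recursive rule is bracketed over the same span.

2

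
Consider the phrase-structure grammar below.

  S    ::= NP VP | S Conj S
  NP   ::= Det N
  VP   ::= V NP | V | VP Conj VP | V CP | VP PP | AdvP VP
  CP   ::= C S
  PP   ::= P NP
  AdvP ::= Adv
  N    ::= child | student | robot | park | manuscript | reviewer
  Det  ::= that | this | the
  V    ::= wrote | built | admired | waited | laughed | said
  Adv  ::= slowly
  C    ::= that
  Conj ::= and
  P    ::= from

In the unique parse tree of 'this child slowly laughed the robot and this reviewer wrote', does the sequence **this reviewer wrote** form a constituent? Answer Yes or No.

Yes

[S [S [NP [Det this] [N child]] [VP [AdvP [Adv slowly]] [VP [V laughed] [NP [Det the] [N robot]]]]] [Conj and] [S [NP [Det this] [N reviewer]] [VP [V wrote]]]]
The words 'this reviewer wrote' are exhaustively dominated by a single S node (built by S → NP VP), so they form a constituent.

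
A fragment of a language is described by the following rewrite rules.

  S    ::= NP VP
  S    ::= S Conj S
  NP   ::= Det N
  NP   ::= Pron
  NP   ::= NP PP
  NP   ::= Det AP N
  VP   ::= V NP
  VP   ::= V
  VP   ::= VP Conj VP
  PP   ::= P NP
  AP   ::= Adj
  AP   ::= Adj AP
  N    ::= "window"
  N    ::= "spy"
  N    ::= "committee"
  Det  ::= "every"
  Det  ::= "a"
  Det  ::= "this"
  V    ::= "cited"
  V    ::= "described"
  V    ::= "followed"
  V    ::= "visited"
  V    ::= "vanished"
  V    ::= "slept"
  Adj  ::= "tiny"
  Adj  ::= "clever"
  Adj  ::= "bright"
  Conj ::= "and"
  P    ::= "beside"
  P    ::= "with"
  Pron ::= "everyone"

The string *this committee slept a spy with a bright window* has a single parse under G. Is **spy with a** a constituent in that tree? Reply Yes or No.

No

[S [NP [Det this] [N committee]] [VP [V slept] [NP [NP [Det a] [N spy]] [PP [P with] [NP [Det a] [AP [Adj bright]] [N window]]]]]]
The smallest constituent containing 'spy with a' is the NP spanning 'a spy with a bright window'; no single node in the tree dominates exactly the given words.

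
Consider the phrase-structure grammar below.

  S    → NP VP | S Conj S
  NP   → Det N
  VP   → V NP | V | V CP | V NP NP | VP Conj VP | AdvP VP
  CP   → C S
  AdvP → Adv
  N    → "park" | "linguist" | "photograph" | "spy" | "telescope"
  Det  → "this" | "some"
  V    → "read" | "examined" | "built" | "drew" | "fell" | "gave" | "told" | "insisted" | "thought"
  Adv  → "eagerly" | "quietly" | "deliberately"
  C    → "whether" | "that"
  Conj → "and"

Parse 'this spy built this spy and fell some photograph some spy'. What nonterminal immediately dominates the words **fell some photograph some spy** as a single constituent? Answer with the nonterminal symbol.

[S [NP [Det this] [N spy]] [VP [VP [V built] [NP [Det this] [N spy]]] [Conj and] [VP [V fell] [NP [Det some] [N photograph]] [NP [Det some] [N spy]]]]]
The span 'fell some photograph some spy' is the VP node built by VP → V NP NP.

VP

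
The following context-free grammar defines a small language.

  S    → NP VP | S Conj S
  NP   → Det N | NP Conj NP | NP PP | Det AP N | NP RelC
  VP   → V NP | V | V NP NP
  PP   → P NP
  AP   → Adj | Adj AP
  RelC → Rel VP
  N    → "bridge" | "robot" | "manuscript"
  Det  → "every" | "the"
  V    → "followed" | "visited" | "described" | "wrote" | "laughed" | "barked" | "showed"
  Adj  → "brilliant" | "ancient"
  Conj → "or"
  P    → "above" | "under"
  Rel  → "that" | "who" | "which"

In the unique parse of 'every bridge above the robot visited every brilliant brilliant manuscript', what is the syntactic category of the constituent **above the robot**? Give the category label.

PP

[S [NP [NP [Det every] [N bridge]] [PP [P above] [NP [Det the] [N robot]]]] [VP [V visited] [NP [Det every] [AP [Adj brilliant] [AP [Adj brilliant]]] [N manuscript]]]]
The span 'above the robot' is the PP node built by PP → P NP.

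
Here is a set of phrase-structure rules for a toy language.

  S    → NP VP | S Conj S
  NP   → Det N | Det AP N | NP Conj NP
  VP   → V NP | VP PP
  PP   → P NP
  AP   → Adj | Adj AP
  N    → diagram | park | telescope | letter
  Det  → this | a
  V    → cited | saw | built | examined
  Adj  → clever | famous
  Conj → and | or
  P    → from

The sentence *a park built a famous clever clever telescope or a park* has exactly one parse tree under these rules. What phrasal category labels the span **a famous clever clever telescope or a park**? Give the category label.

NP

S
  NP
    Det: a
    N: park
  VP
    V: built
    NP
      NP
        Det: a
        AP
          Adj: famous
          AP
            Adj: clever
            AP
              Adj: clever
        N: telescope
      Conj: or
      NP
        Det: a
        N: park
The span 'a famous clever clever telescope or a park' is the NP node built by NP → NP Conj NP.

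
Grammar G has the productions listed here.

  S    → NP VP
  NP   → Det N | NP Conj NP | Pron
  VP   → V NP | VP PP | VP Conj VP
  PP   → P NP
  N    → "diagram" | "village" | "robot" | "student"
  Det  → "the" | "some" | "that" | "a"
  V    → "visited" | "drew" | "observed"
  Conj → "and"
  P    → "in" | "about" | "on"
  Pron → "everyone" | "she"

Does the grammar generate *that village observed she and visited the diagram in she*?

S
  NP
    Det: that
    N: village
  VP
    VP
      VP
        V: observed
        NP
          Pron: she
      Conj: and
      VP
        V: visited
        NP
          Det: the
          N: diagram
    PP
      P: in
      NP
        Pron: she
Each bracket corresponds to one application of a listed rule, so the string is derivable from S.

Grammatical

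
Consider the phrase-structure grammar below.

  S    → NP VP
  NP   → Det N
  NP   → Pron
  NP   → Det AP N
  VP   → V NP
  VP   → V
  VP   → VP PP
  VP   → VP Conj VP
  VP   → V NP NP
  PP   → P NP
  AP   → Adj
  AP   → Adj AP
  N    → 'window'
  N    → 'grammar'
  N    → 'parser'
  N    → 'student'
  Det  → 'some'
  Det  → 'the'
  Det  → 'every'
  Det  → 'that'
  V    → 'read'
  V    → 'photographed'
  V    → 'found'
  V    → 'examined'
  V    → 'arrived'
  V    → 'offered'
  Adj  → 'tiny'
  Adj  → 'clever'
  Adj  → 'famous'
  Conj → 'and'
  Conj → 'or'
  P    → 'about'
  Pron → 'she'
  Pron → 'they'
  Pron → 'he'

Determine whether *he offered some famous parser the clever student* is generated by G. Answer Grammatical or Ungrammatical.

S
  NP
    Pron: he
  VP
    V: offered
    NP
      Det: some
      AP
        Adj: famous
      N: parser
    NP
      Det: the
      AP
        Adj: clever
      N: student
The bracketing above is licensed at every node by one of the given productions, with S at the root.

Grammatical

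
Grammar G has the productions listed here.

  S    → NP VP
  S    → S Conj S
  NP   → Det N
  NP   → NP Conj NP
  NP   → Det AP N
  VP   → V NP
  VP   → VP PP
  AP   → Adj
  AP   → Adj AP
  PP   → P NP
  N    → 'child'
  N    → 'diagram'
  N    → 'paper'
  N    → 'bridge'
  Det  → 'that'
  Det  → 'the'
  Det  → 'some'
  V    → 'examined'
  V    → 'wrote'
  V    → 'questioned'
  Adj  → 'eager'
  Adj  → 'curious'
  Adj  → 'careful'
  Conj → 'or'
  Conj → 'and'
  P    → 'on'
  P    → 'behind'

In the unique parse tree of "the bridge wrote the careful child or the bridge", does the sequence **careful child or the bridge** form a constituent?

[S [NP [Det the] [N bridge]] [VP [V wrote] [NP [NP [Det the] [AP [Adj careful]] [N child]] [Conj or] [NP [Det the] [N bridge]]]]]
The smallest constituent containing 'careful child or the bridge' is the NP spanning 'the careful child or the bridge'; no single node in the tree dominates exactly the given words.

No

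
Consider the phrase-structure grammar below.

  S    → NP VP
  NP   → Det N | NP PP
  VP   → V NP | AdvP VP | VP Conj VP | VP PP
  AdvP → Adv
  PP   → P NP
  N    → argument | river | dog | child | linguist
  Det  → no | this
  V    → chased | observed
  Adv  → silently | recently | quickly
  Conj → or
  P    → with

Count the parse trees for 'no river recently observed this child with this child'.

Two of the 3 distinct bracketings:
[S [NP [Det no] [N river]] [VP [AdvP [Adv recently]] [VP [V observed] [NP [NP [Det this] [N child]] [PP [P with] [NP [Det this] [N child]]]]]]]
[S [NP [Det no] [N river]] [VP [AdvP [Adv recently]] [VP [VP [V observed] [NP [Det this] [N child]]] [PP [P with] [NP [Det this] [N child]]]]]]
The difference turns on whether NP → NP PP is used at the relevant span, versus an alternative expansion of NP.

3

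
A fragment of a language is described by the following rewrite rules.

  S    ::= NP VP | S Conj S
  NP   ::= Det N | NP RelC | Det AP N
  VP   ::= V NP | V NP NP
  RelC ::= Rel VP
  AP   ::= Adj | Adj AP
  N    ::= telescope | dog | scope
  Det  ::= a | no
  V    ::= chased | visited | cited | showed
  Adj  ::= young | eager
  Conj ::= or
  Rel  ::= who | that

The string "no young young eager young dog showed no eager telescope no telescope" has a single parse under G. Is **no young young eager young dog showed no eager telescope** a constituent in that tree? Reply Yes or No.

[S [NP [Det no] [AP [Adj young] [AP [Adj young] [AP [Adj eager] [AP [Adj young]]]]] [N dog]] [VP [V showed] [NP [Det no] [AP [Adj eager]] [N telescope]] [NP [Det no] [N telescope]]]]
The smallest constituent containing 'no young young eager young dog showed no eager telescope' is the S spanning 'no young young eager young dog showed no eager telescope no telescope'; no single node in the tree dominates exactly the given words.

No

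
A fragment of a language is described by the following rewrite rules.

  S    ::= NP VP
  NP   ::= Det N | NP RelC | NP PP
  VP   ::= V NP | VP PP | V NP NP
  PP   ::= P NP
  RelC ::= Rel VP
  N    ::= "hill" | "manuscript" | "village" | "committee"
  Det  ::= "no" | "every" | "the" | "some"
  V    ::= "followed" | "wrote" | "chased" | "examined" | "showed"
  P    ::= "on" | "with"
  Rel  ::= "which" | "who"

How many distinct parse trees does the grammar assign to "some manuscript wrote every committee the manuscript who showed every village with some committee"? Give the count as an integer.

4

Two of the 4 distinct bracketings:
[S [NP [Det some] [N manuscript]] [VP [VP [V wrote] [NP [Det every] [N committee]] [NP [NP [Det the] [N manuscript]] [RelC [Rel who] [VP [V showed] [NP [Det every] [N village]]]]]] [PP [P with] [NP [Det some] [N committee]]]]]
[S [NP [Det some] [N manuscript]] [VP [V wrote] [NP [Det every] [N committee]] [NP [NP [Det the] [N manuscript]] [RelC [Rel who] [VP [V showed] [NP [NP [Det every] [N village]] [PP [P with] [NP [Det some] [N committee]]]]]]]]]
The difference turns on whether NP → NP PP is used at the relevant span, versus an alternative expansion of NP.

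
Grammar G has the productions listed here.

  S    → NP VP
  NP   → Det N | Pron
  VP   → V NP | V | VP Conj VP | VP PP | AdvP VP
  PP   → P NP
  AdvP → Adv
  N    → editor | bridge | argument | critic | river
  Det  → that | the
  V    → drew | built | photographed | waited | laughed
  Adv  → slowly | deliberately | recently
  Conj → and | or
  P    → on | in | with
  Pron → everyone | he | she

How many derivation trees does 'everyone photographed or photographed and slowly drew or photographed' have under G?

7

Two of the 7 distinct bracketings:
[S [NP [Pron everyone]] [VP [VP [V photographed]] [Conj or] [VP [VP [V photographed]] [Conj and] [VP [VP [AdvP [Adv slowly]] [VP [V drew]]] [Conj or] [VP [V photographed]]]]]]
[S [NP [Pron everyone]] [VP [VP [V photographed]] [Conj or] [VP [VP [V photographed]] [Conj and] [VP [AdvP [Adv slowly]] [VP [VP [V drew]] [Conj or] [VP [V photographed]]]]]]]
The trees differ in how a recursive rule is bracketed over the same span.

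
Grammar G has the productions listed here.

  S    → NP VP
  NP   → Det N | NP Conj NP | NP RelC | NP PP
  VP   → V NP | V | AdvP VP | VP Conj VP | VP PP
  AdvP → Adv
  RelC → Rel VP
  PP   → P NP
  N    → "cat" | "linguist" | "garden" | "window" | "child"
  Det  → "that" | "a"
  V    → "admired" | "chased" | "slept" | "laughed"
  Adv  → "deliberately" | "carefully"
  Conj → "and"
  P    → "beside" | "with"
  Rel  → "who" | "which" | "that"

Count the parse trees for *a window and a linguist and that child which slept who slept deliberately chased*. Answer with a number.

9

Two of the 9 distinct bracketings:
[S [NP [NP [Det a] [N window]] [Conj and] [NP [NP [Det a] [N linguist]] [Conj and] [NP [NP [NP [Det that] [N child]] [RelC [Rel which] [VP [V slept]]]] [RelC [Rel who] [VP [V slept]]]]]] [VP [AdvP [Adv deliberately]] [VP [V chased]]]]
[S [NP [NP [Det a] [N window]] [Conj and] [NP [NP [NP [Det a] [N linguist]] [Conj and] [NP [NP [Det that] [N child]] [RelC [Rel which] [VP [V slept]]]]] [RelC [Rel who] [VP [V slept]]]]] [VP [AdvP [Adv deliberately]] [VP [V chased]]]]
The trees differ in how a recursive rule is bracketed over the same span.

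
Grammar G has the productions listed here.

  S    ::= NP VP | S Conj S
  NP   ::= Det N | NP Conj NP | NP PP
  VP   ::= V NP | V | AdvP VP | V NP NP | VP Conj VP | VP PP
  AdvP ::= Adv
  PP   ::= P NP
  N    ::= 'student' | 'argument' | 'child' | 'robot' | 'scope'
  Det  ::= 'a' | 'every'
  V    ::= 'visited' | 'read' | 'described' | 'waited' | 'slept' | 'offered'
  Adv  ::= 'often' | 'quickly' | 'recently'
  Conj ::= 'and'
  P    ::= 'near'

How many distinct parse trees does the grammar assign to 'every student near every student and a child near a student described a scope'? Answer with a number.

5

Two of the 5 distinct bracketings:
[S [NP [NP [NP [Det every] [N student]] [PP [P near] [NP [Det every] [N student]]]] [Conj and] [NP [NP [Det a] [N child]] [PP [P near] [NP [Det a] [N student]]]]] [VP [V described] [NP [Det a] [N scope]]]]
[S [NP [NP [Det every] [N student]] [PP [P near] [NP [NP [Det every] [N student]] [Conj and] [NP [NP [Det a] [N child]] [PP [P near] [NP [Det a] [N student]]]]]]] [VP [V described] [NP [Det a] [N scope]]]]
The trees differ in how a recursive rule is bracketed over the same span.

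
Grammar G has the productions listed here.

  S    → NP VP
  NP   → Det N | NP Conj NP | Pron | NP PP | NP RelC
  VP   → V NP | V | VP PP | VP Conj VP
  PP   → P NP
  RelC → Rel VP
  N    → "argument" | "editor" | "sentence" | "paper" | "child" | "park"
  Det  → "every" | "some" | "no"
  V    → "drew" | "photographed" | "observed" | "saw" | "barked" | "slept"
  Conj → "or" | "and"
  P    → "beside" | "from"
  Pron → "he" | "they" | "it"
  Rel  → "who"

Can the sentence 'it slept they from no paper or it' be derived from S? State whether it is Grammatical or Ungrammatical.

S
  NP
    Pron: it
  VP
    V: slept
    NP
      NP
        NP
          Pron: they
        PP
          P: from
          NP
            Det: no
            N: paper
      Conj: or
      NP
        Pron: it
The bracketing above is licensed at every node by one of the given productions, with S at the root.

Grammatical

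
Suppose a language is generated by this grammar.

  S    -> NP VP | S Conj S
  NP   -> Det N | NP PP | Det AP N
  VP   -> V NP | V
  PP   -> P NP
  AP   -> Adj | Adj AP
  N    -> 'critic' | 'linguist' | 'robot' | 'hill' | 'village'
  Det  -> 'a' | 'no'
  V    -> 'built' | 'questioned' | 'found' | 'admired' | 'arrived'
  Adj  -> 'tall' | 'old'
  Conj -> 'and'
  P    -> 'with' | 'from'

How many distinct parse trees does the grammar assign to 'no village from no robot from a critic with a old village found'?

Two of the 5 distinct bracketings:
[S [NP [NP [Det no] [N village]] [PP [P from] [NP [NP [Det no] [N robot]] [PP [P from] [NP [NP [Det a] [N critic]] [PP [P with] [NP [Det a] [AP [Adj old]] [N village]]]]]]]] [VP [V found]]]
[S [NP [NP [Det no] [N village]] [PP [P from] [NP [NP [NP [Det no] [N robot]] [PP [P from] [NP [Det a] [N critic]]]] [PP [P with] [NP [Det a] [AP [Adj old]] [N village]]]]]] [VP [V found]]]
The trees differ in how a recursive rule is bracketed over the same span.

5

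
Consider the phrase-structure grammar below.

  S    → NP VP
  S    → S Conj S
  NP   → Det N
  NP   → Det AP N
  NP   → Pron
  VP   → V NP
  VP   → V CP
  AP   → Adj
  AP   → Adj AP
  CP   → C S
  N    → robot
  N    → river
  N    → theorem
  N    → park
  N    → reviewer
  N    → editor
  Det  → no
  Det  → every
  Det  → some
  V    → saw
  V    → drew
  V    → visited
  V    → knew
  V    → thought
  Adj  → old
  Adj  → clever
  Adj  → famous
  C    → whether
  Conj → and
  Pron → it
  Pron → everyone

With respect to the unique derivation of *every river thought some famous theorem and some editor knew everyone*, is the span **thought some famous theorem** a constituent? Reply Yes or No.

Yes

[S [S [NP [Det every] [N river]] [VP [V thought] [NP [Det some] [AP [Adj famous]] [N theorem]]]] [Conj and] [S [NP [Det some] [N editor]] [VP [V knew] [NP [Pron everyone]]]]]
The words 'thought some famous theorem' are exhaustively dominated by a single VP node (built by VP → V NP), so they form a constituent.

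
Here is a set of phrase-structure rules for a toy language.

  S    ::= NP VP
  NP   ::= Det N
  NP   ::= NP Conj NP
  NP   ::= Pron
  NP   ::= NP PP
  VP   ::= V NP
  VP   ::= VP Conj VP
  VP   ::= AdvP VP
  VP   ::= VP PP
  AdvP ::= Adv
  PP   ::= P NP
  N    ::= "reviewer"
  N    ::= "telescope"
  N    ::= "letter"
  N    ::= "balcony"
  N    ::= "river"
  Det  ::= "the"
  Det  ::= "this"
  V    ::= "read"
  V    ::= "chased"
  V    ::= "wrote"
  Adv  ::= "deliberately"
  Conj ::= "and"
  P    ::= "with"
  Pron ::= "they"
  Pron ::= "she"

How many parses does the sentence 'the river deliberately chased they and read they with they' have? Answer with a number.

7

Two of the 7 distinct bracketings:
[S [NP [Det the] [N river]] [VP [VP [AdvP [Adv deliberately]] [VP [V chased] [NP [Pron they]]]] [Conj and] [VP [V read] [NP [NP [Pron they]] [PP [P with] [NP [Pron they]]]]]]]
[S [NP [Det the] [N river]] [VP [VP [AdvP [Adv deliberately]] [VP [V chased] [NP [Pron they]]]] [Conj and] [VP [VP [V read] [NP [Pron they]]] [PP [P with] [NP [Pron they]]]]]]
The difference turns on whether NP → NP PP is used at the relevant span, versus an alternative expansion of NP.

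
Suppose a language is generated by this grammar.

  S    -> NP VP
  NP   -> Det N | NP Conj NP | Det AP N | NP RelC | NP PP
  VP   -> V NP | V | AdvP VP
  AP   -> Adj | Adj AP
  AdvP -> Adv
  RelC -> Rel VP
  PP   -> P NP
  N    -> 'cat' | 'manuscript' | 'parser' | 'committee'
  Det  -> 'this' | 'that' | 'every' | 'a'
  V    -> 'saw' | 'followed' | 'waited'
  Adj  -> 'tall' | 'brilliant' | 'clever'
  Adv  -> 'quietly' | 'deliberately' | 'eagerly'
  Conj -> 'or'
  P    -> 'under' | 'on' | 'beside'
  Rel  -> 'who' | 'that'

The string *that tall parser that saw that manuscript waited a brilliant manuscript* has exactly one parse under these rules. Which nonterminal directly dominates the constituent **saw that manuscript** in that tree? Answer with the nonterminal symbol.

RelC

S
  NP
    NP
      Det: that
      AP
        Adj: tall
      N: parser
    RelC
      Rel: that
      VP
        V: saw
        NP
          Det: that
          N: manuscript
  VP
    V: waited
    NP
      Det: a
      AP
        Adj: brilliant
      N: manuscript
The span 'saw that manuscript' is the VP node built by VP → V NP.
Its mother is the RelC built by RelC → Rel VP.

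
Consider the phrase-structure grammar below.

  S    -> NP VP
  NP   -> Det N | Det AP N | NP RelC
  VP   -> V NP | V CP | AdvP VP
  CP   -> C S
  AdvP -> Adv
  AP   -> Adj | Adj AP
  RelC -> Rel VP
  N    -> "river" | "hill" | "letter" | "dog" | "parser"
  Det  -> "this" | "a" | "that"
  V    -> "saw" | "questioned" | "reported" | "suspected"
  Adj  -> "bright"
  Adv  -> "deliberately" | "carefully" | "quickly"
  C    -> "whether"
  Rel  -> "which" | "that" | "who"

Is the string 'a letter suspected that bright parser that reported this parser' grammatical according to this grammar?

Grammatical

S
  NP
    Det: a
    N: letter
  VP
    V: suspected
    NP
      NP
        Det: that
        AP
          Adj: bright
        N: parser
      RelC
        Rel: that
        VP
          V: reported
          NP
            Det: this
            N: parser
Each bracket corresponds to one application of a listed rule, so the string is derivable from S.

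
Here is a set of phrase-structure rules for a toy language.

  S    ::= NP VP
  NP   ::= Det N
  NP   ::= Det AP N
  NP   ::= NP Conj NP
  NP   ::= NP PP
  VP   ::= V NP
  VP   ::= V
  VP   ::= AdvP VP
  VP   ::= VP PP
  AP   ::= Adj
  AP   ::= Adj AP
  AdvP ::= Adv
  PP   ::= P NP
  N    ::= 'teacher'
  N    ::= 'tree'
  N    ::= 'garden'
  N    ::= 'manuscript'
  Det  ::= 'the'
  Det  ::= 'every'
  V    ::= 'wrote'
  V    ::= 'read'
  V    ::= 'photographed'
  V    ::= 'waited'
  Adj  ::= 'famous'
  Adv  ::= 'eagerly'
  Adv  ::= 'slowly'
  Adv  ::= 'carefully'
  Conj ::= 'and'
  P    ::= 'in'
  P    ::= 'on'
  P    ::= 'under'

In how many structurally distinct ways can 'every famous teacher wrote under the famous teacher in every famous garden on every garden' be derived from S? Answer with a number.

5

Two of the 5 distinct bracketings:
[S [NP [Det every] [AP [Adj famous]] [N teacher]] [VP [VP [V wrote]] [PP [P under] [NP [NP [Det the] [AP [Adj famous]] [N teacher]] [PP [P in] [NP [NP [Det every] [AP [Adj famous]] [N garden]] [PP [P on] [NP [Det every] [N garden]]]]]]]]]
[S [NP [Det every] [AP [Adj famous]] [N teacher]] [VP [VP [V wrote]] [PP [P under] [NP [NP [NP [Det the] [AP [Adj famous]] [N teacher]] [PP [P in] [NP [Det every] [AP [Adj famous]] [N garden]]]] [PP [P on] [NP [Det every] [N garden]]]]]]]
The trees differ in how a recursive rule is bracketed over the same span.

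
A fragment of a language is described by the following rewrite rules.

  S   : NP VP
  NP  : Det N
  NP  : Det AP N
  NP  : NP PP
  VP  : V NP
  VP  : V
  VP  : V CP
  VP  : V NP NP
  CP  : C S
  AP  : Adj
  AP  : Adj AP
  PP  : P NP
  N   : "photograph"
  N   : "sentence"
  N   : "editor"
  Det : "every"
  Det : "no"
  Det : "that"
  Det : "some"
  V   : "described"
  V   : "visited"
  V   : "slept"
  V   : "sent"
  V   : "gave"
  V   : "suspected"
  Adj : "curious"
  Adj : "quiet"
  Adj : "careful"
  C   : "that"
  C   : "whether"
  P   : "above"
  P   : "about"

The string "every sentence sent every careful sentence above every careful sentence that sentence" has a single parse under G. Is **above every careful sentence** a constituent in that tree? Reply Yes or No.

[S [NP [Det every] [N sentence]] [VP [V sent] [NP [NP [Det every] [AP [Adj careful]] [N sentence]] [PP [P above] [NP [Det every] [AP [Adj careful]] [N sentence]]]] [NP [Det that] [N sentence]]]]
The words 'above every careful sentence' are exhaustively dominated by a single PP node (built by PP → P NP), so they form a constituent.

Yes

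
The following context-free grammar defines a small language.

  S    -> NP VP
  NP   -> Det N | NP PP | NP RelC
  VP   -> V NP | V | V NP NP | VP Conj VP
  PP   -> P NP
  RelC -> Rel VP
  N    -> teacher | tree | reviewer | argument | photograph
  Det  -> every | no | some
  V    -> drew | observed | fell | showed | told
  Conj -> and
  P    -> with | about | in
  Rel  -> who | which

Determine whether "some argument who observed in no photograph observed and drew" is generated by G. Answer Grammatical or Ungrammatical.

[S [NP [NP [NP [Det some] [N argument]] [RelC [Rel who] [VP [V observed]]]] [PP [P in] [NP [Det no] [N photograph]]]] [VP [VP [V observed]] [Conj and] [VP [V drew]]]]
The bracketing above is licensed at every node by one of the given productions, with S at the root.

Grammatical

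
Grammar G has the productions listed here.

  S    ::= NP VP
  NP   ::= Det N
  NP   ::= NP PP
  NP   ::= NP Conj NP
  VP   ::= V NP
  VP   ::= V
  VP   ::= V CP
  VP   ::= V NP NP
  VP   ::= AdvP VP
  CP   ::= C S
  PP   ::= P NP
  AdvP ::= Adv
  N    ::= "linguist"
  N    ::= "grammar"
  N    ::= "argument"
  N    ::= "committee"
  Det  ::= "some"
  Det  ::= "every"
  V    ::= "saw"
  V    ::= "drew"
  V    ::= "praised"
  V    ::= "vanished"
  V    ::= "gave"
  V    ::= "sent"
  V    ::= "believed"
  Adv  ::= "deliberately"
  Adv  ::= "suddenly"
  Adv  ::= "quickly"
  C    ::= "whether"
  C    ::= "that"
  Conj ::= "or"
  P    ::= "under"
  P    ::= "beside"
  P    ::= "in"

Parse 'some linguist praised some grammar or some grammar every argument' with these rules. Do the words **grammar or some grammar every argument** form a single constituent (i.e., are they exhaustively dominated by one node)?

[S [NP [Det some] [N linguist]] [VP [V praised] [NP [NP [Det some] [N grammar]] [Conj or] [NP [Det some] [N grammar]]] [NP [Det every] [N argument]]]]
The smallest constituent containing 'grammar or some grammar every argument' is the VP spanning 'praised some grammar or some grammar every argument'; no single node in the tree dominates exactly the given words.

No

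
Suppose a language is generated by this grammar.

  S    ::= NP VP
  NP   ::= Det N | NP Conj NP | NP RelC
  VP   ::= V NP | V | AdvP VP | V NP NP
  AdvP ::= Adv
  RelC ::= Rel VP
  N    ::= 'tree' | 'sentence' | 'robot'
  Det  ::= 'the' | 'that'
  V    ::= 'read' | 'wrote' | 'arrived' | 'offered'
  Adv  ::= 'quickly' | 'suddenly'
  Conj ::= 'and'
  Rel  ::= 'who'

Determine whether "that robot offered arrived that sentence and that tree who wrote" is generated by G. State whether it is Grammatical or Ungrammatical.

Ungrammatical

For S → NP VP, the only prefix that parses as NP is 'that robot', but the remainder 'offered arrived that sentence and that tree who wrote' is not a VP under these rules.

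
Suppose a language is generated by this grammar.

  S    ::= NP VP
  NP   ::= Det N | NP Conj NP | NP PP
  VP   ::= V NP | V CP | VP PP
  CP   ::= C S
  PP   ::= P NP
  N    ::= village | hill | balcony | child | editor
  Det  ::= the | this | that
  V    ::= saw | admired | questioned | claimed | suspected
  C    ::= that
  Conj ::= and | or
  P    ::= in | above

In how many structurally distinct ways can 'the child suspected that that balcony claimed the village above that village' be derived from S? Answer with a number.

Two of the 3 distinct bracketings:
[S [NP [Det the] [N child]] [VP [V suspected] [CP [C that] [S [NP [Det that] [N balcony]] [VP [V claimed] [NP [NP [Det the] [N village]] [PP [P above] [NP [Det that] [N village]]]]]]]]]
[S [NP [Det the] [N child]] [VP [V suspected] [CP [C that] [S [NP [Det that] [N balcony]] [VP [VP [V claimed] [NP [Det the] [N village]]] [PP [P above] [NP [Det that] [N village]]]]]]]]
The difference turns on whether NP → NP PP is used at the relevant span, versus an alternative expansion of NP.

3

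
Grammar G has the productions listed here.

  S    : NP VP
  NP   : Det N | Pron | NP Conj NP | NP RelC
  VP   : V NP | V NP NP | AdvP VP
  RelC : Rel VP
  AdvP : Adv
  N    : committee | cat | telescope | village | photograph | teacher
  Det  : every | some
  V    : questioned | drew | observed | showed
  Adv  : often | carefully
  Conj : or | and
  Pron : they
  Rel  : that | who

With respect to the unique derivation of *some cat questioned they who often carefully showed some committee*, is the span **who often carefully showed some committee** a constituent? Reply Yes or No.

Yes

[S [NP [Det some] [N cat]] [VP [V questioned] [NP [NP [Pron they]] [RelC [Rel who] [VP [AdvP [Adv often]] [VP [AdvP [Adv carefully]] [VP [V showed] [NP [Det some] [N committee]]]]]]]]]
The words 'who often carefully showed some committee' are exhaustively dominated by a single RelC node (built by RelC → Rel VP), so they form a constituent.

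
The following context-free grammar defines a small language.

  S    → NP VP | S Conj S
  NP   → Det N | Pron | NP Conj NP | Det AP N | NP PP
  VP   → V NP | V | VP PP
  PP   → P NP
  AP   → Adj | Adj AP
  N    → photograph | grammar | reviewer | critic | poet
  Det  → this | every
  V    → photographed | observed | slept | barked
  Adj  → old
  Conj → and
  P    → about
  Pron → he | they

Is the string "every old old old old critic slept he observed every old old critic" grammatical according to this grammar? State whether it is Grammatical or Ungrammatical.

Ungrammatical

For S → NP VP, the only prefix that parses as NP is 'every old old old old critic', but the remainder 'slept he observed every old old critic' is not a VP under these rules. The alternative S rule S → S Conj S likewise has no satisfying split.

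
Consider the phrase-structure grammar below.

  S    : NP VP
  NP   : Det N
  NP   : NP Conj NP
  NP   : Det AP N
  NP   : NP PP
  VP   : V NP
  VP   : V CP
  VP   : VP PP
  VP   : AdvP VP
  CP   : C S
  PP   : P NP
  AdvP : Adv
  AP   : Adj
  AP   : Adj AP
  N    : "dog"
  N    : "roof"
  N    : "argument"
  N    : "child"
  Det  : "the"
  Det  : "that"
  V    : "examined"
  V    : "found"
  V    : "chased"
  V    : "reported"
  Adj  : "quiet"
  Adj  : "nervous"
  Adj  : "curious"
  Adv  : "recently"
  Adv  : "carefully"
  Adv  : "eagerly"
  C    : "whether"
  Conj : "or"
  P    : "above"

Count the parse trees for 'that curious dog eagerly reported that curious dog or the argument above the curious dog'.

4

Two of the 4 distinct bracketings:
[S [NP [Det that] [AP [Adj curious]] [N dog]] [VP [VP [AdvP [Adv eagerly]] [VP [V reported] [NP [NP [Det that] [AP [Adj curious]] [N dog]] [Conj or] [NP [Det the] [N argument]]]]] [PP [P above] [NP [Det the] [AP [Adj curious]] [N dog]]]]]
[S [NP [Det that] [AP [Adj curious]] [N dog]] [VP [AdvP [Adv eagerly]] [VP [V reported] [NP [NP [Det that] [AP [Adj curious]] [N dog]] [Conj or] [NP [NP [Det the] [N argument]] [PP [P above] [NP [Det the] [AP [Adj curious]] [N dog]]]]]]]]
The difference turns on whether NP → NP PP is used at the relevant span, versus an alternative expansion of NP.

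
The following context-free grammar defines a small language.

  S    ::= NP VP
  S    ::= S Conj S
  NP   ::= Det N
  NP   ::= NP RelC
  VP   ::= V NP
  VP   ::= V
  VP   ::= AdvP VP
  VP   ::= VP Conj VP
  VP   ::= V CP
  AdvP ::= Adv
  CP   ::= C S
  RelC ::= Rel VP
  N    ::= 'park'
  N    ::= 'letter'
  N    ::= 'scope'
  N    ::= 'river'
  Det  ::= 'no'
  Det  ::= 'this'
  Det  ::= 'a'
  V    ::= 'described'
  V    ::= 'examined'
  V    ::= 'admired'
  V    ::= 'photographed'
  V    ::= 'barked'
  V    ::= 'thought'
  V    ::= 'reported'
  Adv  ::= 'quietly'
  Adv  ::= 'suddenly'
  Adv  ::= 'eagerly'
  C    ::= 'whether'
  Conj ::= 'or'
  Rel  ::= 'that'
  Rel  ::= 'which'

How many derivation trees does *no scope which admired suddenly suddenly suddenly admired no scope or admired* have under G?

4

Two of the 4 distinct bracketings:
[S [NP [NP [Det no] [N scope]] [RelC [Rel which] [VP [V admired]]]] [VP [AdvP [Adv suddenly]] [VP [AdvP [Adv suddenly]] [VP [AdvP [Adv suddenly]] [VP [VP [V admired] [NP [Det no] [N scope]]] [Conj or] [VP [V admired]]]]]]]
[S [NP [NP [Det no] [N scope]] [RelC [Rel which] [VP [V admired]]]] [VP [AdvP [Adv suddenly]] [VP [AdvP [Adv suddenly]] [VP [VP [AdvP [Adv suddenly]] [VP [V admired] [NP [Det no] [N scope]]]] [Conj or] [VP [V admired]]]]]]
The trees differ in how a recursive rule is bracketed over the same span.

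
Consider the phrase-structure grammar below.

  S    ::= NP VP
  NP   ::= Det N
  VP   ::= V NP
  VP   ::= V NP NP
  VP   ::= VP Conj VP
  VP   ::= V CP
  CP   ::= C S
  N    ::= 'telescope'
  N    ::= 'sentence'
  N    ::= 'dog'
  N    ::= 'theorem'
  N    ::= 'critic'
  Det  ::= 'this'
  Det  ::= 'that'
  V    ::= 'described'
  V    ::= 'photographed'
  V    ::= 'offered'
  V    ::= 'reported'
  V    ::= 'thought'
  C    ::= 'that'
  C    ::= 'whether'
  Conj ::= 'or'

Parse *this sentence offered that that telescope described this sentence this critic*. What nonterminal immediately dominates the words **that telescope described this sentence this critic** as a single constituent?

S

[S [NP [Det this] [N sentence]] [VP [V offered] [CP [C that] [S [NP [Det that] [N telescope]] [VP [V described] [NP [Det this] [N sentence]] [NP [Det this] [N critic]]]]]]]
The span 'that telescope described this sentence this critic' is the S node built by S → NP VP.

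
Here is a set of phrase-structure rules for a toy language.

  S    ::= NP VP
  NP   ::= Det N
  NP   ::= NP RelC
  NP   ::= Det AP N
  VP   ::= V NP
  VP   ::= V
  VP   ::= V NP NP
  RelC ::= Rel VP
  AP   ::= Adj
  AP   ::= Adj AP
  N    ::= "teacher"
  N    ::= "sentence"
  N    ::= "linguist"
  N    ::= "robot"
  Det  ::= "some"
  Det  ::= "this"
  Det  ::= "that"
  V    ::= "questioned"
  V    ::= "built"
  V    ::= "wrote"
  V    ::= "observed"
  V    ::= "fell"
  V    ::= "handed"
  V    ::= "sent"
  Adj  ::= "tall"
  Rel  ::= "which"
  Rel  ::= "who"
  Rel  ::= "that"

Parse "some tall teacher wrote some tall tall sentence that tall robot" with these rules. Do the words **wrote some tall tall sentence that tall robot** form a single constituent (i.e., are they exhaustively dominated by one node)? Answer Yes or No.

[S [NP [Det some] [AP [Adj tall]] [N teacher]] [VP [V wrote] [NP [Det some] [AP [Adj tall] [AP [Adj tall]]] [N sentence]] [NP [Det that] [AP [Adj tall]] [N robot]]]]
The words 'wrote some tall tall sentence that tall robot' are exhaustively dominated by a single VP node (built by VP → V NP NP), so they form a constituent.

Yes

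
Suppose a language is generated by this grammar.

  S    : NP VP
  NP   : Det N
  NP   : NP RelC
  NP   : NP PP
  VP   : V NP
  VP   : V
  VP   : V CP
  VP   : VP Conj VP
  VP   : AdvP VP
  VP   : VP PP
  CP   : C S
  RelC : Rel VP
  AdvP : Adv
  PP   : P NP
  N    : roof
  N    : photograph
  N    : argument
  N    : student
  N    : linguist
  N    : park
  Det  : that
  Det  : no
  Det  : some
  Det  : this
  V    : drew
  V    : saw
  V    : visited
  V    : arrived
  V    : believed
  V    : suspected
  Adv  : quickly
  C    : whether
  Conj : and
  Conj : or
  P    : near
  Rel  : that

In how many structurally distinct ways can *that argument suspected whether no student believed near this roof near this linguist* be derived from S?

5

Two of the 5 distinct bracketings:
[S [NP [Det that] [N argument]] [VP [V suspected] [CP [C whether] [S [NP [Det no] [N student]] [VP [VP [V believed]] [PP [P near] [NP [NP [Det this] [N roof]] [PP [P near] [NP [Det this] [N linguist]]]]]]]]]]
[S [NP [Det that] [N argument]] [VP [V suspected] [CP [C whether] [S [NP [Det no] [N student]] [VP [VP [VP [V believed]] [PP [P near] [NP [Det this] [N roof]]]] [PP [P near] [NP [Det this] [N linguist]]]]]]]]
The difference turns on whether NP → NP PP is used at the relevant span, versus an alternative expansion of NP.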